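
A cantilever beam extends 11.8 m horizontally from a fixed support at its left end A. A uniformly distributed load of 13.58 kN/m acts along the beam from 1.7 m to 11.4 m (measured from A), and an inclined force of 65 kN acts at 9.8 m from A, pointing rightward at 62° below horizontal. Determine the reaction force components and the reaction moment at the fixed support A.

Resultant of the distributed load: 13.58 × 9.7 = 131.726 kN at 6.55 m from A.
ΣF_x = 0: A_x + 65·cos62° = 0 → A_x = -30.52 kN.
ΣF_y = 0: A_y − 13.58·9.7 − 65·sin62° = 0 → A_y = 189.1 kN.
ΣM about A: M_A − (13.58·9.7)·6.55 − 65·sin62°·9.8 = 0 → M_A = 1425 kN·m.

A_x = -30.52 kN, A_y = 189.1 kN, M_A = 1425 kN·m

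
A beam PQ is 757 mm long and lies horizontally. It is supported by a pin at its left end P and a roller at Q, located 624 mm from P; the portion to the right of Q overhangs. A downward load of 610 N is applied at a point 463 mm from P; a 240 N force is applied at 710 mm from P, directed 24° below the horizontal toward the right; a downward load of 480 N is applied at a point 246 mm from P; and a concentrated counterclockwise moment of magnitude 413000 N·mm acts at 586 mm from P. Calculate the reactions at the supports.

Moments about P: Q_y·624 − 610·463 − 240·sin24°·710 − 480·246 + 413000 = 0 → Q_y = 56817.9/624 = 91.0543 ≈ 91.05 N.
ΣF_y = 0: P_y + 91.0543 − 610 − 240·sin24° − 480 = 0 → P_y = 1097 N.
ΣF_x = 0: P_x + 240·cos24° = 0 → P_x = -219.3 N.

P_x = -219.3 N, P_y = 1097 N, Q_y = 91.05 N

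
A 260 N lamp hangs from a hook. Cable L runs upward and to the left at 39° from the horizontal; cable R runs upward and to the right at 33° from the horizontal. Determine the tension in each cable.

T_L = 229.3 N, T_R = 212.5 N

ΣF_x = 0: −T_L·cos39° + T_R·cos33° = 0 → T_R = 0.92664·T_L.
ΣF_y = 0: T_L·sin39° + T_R·sin33° = 260.
Substitute: T_L·(0.62932 + 0.92664·0.544639) = 260 → T_L = 229.276 ≈ 229.3 N.
Then T_R = 0.92664 × 229.276 = 212.5 N.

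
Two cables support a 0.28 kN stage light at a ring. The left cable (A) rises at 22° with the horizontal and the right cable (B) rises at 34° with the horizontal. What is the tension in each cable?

ΣF_x = 0: −T_A·cos22° + T_B·cos34° = 0 → T_B = 1.11839·T_A.
ΣF_y = 0: T_A·sin22° + T_B·sin34° = 0.28.
Substitute: T_A·(0.374607 + 1.11839·0.559193) = 0.28 → T_A = 0.279999 ≈ 0.2800 kN.
Then T_B = 1.11839 × 0.279999 = 0.3131 kN.

T_A = 0.2800 kN, T_B = 0.3131 kN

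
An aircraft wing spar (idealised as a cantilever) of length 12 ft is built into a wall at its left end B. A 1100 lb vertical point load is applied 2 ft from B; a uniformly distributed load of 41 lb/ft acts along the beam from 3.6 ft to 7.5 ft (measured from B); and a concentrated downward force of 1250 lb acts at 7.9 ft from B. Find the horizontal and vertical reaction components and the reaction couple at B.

B_x = 0, B_y = 2510 lb, M_B = 12960 lb·ft

Resultant of the distributed load: 41 × 3.9 = 159.9 lb at 5.55 ft from B.
ΣF_x = 0: B_x = 0.
ΣF_y = 0: B_y − 1100 − 41·3.9 − 1250 = 0 → B_y = 2510 lb.
ΣM about B: M_B − 1100·2 − (41·3.9)·5.55 − 1250·7.9 = 0 → M_B = 12960 lb·ft.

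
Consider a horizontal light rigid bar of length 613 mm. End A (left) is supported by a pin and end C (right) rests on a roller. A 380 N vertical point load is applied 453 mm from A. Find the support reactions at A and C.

A_x = 0, A_y = 99.18 N, C_y = 280.8 N

Moments about A: C_y·613 − 380·453 = 0 → C_y = 172140/613 = 280.816 ≈ 280.8 N.
ΣF_y = 0: A_y + 280.816 − 380 = 0 → A_y = 99.18 N.
ΣF_x = 0: no horizontal applied forces, so A_x = 0.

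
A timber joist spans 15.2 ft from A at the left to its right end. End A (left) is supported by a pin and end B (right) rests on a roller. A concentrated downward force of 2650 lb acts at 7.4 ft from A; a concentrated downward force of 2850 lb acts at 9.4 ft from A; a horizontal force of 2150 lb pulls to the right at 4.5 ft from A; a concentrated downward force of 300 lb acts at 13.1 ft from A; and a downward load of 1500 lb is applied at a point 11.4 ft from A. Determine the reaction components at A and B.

ΣM about A: B_y·15.2 − 2650·7.4 − 2850·9.4 − 300·13.1 − 1500·11.4 = 0 → B_y = 67430/15.2 = 4436.18 ≈ 4436 lb.
ΣF_y = 0: A_y + 4436.18 − 2650 − 2850 − 300 − 1500 = 0 → A_y = 2864 lb.
ΣF_x = 0: A_x + 2150 = 0 → A_x = -2150 lb.

A_x = -2150 lb, A_y = 2864 lb, B_y = 4436 lb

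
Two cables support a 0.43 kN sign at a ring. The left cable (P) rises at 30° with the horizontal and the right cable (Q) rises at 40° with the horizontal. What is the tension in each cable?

ΣF_x = 0: −T_P·cos30° + T_Q·cos40° = 0 → T_Q = 1.13052·T_P.
ΣF_y = 0: T_P·sin30° + T_Q·sin40° = 0.43.
Substitute: T_P·(0.5 + 1.13052·0.642788) = 0.43 → T_P = 0.350538 ≈ 0.3505 kN.
Then T_Q = 1.13052 × 0.350538 = 0.3963 kN.

T_P = 0.3505 kN, T_Q = 0.3963 kN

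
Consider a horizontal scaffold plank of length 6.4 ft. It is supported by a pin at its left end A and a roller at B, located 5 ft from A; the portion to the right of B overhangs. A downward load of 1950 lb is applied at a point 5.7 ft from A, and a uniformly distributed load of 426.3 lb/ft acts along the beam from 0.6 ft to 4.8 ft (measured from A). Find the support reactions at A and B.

A_x = 0, A_y = 550.6 lb, B_y = 3190 lb

Resultant of the distributed load: 426.3 × 4.2 = 1790.46 lb at 2.7 ft from A.
Taking moments about A: B_y·5 − 1950·5.7 − (426.3·4.2)·2.7 = 0 → B_y = 15949.242/5 = 3189.85 ≈ 3190 lb.
ΣF_y = 0: A_y + 3189.85 − 1950 − 426.3·4.2 = 0 → A_y = 550.6 lb.
ΣF_x = 0: no horizontal applied forces, so A_x = 0.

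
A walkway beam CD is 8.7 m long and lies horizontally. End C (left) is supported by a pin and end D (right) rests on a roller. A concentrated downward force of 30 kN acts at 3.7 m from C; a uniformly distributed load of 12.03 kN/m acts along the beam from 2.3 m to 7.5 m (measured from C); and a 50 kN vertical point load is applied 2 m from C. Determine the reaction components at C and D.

Resultant of the distributed load: 12.03 × 5.2 = 62.556 kN at 4.9 m from C.
Taking moments about C: D_y·8.7 − 30·3.7 − (12.03·5.2)·4.9 − 50·2 = 0 → D_y = 517.5244/8.7 = 59.4856 ≈ 59.49 kN.
ΣF_y = 0: C_y + 59.4856 − 30 − 12.03·5.2 − 50 = 0 → C_y = 83.07 kN.
ΣF_x = 0: no horizontal applied forces, so C_x = 0.

C_x = 0, C_y = 83.07 kN, D_y = 59.49 kN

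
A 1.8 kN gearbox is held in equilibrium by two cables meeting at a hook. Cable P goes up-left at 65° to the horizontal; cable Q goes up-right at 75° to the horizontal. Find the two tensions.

T_P = 0.7248 kN, T_Q = 1.183 kN

ΣF_x = 0: −T_P·cos65° + T_Q·cos75° = 0 → T_Q = 1.63287·T_P.
ΣF_y = 0: T_P·sin65° + T_Q·sin75° = 1.8.
Substitute: T_P·(0.906308 + 1.63287·0.965926) = 1.8 → T_P = 0.724772 ≈ 0.7248 kN.
Then T_Q = 1.63287 × 0.724772 = 1.183 kN.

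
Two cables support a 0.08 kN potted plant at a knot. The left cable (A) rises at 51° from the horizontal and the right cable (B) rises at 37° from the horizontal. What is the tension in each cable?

ΣF_x = 0: −T_A·cos51° + T_B·cos37° = 0 → T_B = 0.787995·T_A.
ΣF_y = 0: T_A·sin51° + T_B·sin37° = 0.08.
Substitute: T_A·(0.777146 + 0.787995·0.601815) = 0.08 → T_A = 0.0639298 ≈ 0.06393 kN.
Then T_B = 0.787995 × 0.0639298 = 0.05038 kN.

T_A = 0.06393 kN, T_B = 0.05038 kN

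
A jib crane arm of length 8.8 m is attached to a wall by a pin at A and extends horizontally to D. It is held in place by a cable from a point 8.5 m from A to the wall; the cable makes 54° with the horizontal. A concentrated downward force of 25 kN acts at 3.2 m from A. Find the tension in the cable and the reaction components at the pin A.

ΣM about A: T·sin54°·8.5 − 25·3.2 = 0 → T = 80/(8.5·0.809017) = 11.6336 ≈ 11.63 kN.
ΣF_x = 0: A_x − T·cos54° = 0 → A_x = 11.6336 × 0.587785 = 6.838 kN.
ΣF_y = 0: A_y + T·sin54° − 25 = 0 → A_y = 25 − 11.6336 × 0.809017 = 15.59 kN.

T = 11.63 kN, A_x = 6.838 kN, A_y = 15.59 kN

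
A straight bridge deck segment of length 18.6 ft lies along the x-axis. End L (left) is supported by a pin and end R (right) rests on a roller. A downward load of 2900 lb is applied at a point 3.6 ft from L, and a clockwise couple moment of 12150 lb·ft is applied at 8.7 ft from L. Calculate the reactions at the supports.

L_x = 0, L_y = 1685 lb, R_y = 1215 lb

Taking moments about L: R_y·18.6 − 2900·3.6 − 12150 = 0 → R_y = 22590/18.6 = 1214.52 ≈ 1215 lb.
ΣF_y = 0: L_y + 1214.52 − 2900 = 0 → L_y = 1685 lb.
ΣF_x = 0: no horizontal applied forces, so L_x = 0.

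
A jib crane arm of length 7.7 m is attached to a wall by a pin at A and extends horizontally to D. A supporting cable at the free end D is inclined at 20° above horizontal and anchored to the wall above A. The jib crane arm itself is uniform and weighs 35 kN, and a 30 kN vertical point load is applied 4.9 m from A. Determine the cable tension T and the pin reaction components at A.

T = 107.0 kN, A_x = 100.5 kN, A_y = 28.41 kN

ΣM about A: T·sin20°·7.7 − 35·3.85 − 30·4.9 = 0 → T = 281.75/(7.7·0.34202) = 106.985 ≈ 107.0 kN.
ΣF_x = 0: A_x − T·cos20° = 0 → A_x = 106.985 × 0.939693 = 100.5 kN.
ΣF_y = 0: A_y + T·sin20° − 35 − 30 = 0 → A_y = 65 − 106.985 × 0.34202 = 28.41 kN.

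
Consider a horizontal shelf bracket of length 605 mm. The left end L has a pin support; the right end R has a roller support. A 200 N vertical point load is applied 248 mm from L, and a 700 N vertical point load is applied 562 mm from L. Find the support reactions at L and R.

ΣM about L: R_y·605 − 200·248 − 700·562 = 0 → R_y = 443000/605 = 732.231 ≈ 732.2 N.
ΣF_y = 0: L_y + 732.231 − 200 − 700 = 0 → L_y = 167.8 N.
ΣF_x = 0: no horizontal applied forces, so L_x = 0.

L_x = 0, L_y = 167.8 N, R_y = 732.2 N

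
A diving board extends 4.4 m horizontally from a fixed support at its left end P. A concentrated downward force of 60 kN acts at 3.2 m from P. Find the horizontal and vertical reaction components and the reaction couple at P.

P_x = 0, P_y = 60.00 kN, M_P = 192.0 kN·m

ΣF_x = 0: P_x = 0.
ΣF_y = 0: P_y − 60 = 0 → P_y = 60.00 kN.
ΣM about P: M_P − 60·3.2 = 0 → M_P = 192.0 kN·m.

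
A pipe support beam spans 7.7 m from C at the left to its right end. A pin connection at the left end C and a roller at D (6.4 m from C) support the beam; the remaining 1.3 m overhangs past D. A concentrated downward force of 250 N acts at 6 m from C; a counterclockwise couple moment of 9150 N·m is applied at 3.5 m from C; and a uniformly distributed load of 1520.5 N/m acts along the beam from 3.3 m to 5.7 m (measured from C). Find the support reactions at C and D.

Resultant of the distributed load: 1520.5 × 2.4 = 3649.2 N at 4.5 m from C.
ΣM about C: D_y·6.4 − 250·6 + 9150 − (1520.5·2.4)·4.5 = 0 → D_y = 8771.4/6.4 = 1370.53 ≈ 1371 N.
ΣF_y = 0: C_y + 1370.53 − 250 − 1520.5·2.4 = 0 → C_y = 2529 N.
ΣF_x = 0: no horizontal applied forces, so C_x = 0.

C_x = 0, C_y = 2529 N, D_y = 1371 N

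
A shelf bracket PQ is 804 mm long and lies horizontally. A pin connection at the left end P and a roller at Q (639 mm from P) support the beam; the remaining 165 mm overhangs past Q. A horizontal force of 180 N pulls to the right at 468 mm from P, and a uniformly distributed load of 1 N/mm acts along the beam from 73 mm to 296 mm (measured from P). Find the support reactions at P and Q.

P_x = -180.0 N, P_y = 158.6 N, Q_y = 64.39 N

Resultant of the distributed load: 1 × 223 = 223 N at 184.5 mm from P.
Moments about P: Q_y·639 − (1·223)·184.5 = 0 → Q_y = 41143.5/639 = 64.3873 ≈ 64.39 N.
ΣF_y = 0: P_y + 64.3873 − 1·223 = 0 → P_y = 158.6 N.
ΣF_x = 0: P_x + 180 = 0 → P_x = -180.0 N.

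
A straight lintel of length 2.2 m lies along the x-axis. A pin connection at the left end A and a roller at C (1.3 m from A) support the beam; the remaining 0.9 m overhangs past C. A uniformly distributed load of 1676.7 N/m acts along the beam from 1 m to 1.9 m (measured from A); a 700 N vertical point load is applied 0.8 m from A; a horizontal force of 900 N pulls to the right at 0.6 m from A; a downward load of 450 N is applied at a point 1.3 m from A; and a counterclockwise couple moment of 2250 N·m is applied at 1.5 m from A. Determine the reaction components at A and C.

Resultant of the distributed load: 1676.7 × 0.9 = 1509.03 N at 1.45 m from A.
ΣM about A: C_y·1.3 − (1676.7·0.9)·1.45 − 700·0.8 − 450·1.3 + 2250 = 0 → C_y = 1083.0935/1.3 = 833.149 ≈ 833.1 N.
ΣF_y = 0: A_y + 833.149 − 1676.7·0.9 − 700 − 450 = 0 → A_y = 1826 N.
ΣF_x = 0: A_x + 900 = 0 → A_x = -900.0 N.

A_x = -900.0 N, A_y = 1826 N, C_y = 833.1 N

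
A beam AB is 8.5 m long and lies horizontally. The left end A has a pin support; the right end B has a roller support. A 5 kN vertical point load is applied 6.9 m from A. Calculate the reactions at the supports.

A_x = 0, A_y = 0.9412 kN, B_y = 4.059 kN

Moments about A: B_y·8.5 − 5·6.9 = 0 → B_y = 34.5/8.5 = 4.05882 ≈ 4.059 kN.
ΣF_y = 0: A_y + 4.05882 − 5 = 0 → A_y = 0.9412 kN.
ΣF_x = 0: no horizontal applied forces, so A_x = 0.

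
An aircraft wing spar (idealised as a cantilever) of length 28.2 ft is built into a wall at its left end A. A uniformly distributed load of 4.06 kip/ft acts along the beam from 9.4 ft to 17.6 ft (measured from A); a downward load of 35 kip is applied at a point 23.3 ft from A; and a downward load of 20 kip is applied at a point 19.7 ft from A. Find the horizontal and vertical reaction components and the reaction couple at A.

Resultant of the distributed load: 4.06 × 8.2 = 33.292 kip at 13.5 ft from A.
ΣF_x = 0: A_x = 0.
ΣF_y = 0: A_y − 4.06·8.2 − 35 − 20 = 0 → A_y = 88.29 kip.
ΣM about A: M_A − (4.06·8.2)·13.5 − 35·23.3 − 20·19.7 = 0 → M_A = 1659 kip·ft.

A_x = 0, A_y = 88.29 kip, M_A = 1659 kip·ft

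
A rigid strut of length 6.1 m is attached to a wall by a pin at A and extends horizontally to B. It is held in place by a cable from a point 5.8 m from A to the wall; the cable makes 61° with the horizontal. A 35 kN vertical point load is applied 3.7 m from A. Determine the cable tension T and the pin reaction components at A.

ΣM about A: T·sin61°·5.8 − 35·3.7 = 0 → T = 129.5/(5.8·0.87462) = 25.5283 ≈ 25.53 kN.
ΣF_x = 0: A_x − T·cos61° = 0 → A_x = 25.5283 × 0.48481 = 12.38 kN.
ΣF_y = 0: A_y + T·sin61° − 35 = 0 → A_y = 35 − 25.5283 × 0.87462 = 12.67 kN.

T = 25.53 kN, A_x = 12.38 kN, A_y = 12.67 kN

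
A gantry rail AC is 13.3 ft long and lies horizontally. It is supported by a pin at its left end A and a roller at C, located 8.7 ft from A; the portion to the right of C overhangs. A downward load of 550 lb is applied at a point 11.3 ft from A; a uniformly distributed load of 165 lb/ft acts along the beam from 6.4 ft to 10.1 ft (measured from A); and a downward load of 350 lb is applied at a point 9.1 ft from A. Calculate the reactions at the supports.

Resultant of the distributed load: 165 × 3.7 = 610.5 lb at 8.25 ft from A.
Taking moments about A: C_y·8.7 − 550·11.3 − (165·3.7)·8.25 − 350·9.1 = 0 → C_y = 14436.625/8.7 = 1659.38 ≈ 1659 lb.
ΣF_y = 0: A_y + 1659.38 − 550 − 165·3.7 − 350 = 0 → A_y = -148.9 lb.
ΣF_x = 0: no horizontal applied forces, so A_x = 0.

A_x = 0, A_y = -148.9 lb, C_y = 1659 lb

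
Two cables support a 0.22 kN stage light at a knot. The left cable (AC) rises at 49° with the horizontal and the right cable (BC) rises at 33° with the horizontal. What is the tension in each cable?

ΣF_x = 0: −T_AC·cos49° + T_BC·cos33° = 0 → T_BC = 0.782261·T_AC.
ΣF_y = 0: T_AC·sin49° + T_BC·sin33° = 0.22.
Substitute: T_AC·(0.75471 + 0.782261·0.544639) = 0.22 → T_AC = 0.186321 ≈ 0.1863 kN.
Then T_BC = 0.782261 × 0.186321 = 0.1458 kN.

T_AC = 0.1863 kN, T_BC = 0.1458 kN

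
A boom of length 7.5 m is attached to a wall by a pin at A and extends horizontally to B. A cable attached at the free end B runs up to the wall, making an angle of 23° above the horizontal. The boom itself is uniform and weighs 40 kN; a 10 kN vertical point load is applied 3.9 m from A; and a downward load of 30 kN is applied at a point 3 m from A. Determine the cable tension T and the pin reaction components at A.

ΣM about A: T·sin23°·7.5 − 40·3.75 − 10·3.9 − 30·3 = 0 → T = 279/(7.5·0.390731) = 95.2062 ≈ 95.21 kN.
ΣF_x = 0: A_x − T·cos23° = 0 → A_x = 95.2062 × 0.920505 = 87.64 kN.
ΣF_y = 0: A_y + T·sin23° − 40 − 10 − 30 = 0 → A_y = 80 − 95.2062 × 0.390731 = 42.80 kN.

T = 95.21 kN, A_x = 87.64 kN, A_y = 42.80 kN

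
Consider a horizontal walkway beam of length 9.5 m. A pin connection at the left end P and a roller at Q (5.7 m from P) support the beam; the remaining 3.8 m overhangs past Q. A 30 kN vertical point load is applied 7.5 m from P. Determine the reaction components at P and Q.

P_x = 0, P_y = -9.474 kN, Q_y = 39.47 kN

ΣM about P: Q_y·5.7 − 30·7.5 = 0 → Q_y = 225/5.7 = 39.4737 ≈ 39.47 kN.
ΣF_y = 0: P_y + 39.4737 − 30 = 0 → P_y = -9.474 kN.
ΣF_x = 0: no horizontal applied forces, so P_x = 0.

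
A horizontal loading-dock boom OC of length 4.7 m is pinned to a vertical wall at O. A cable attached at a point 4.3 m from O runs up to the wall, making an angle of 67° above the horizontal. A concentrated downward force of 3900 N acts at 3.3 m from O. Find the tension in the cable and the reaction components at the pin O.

ΣM about O: T·sin67°·4.3 − 3900·3.3 = 0 → T = 12870/(4.3·0.920505) = 3251.5 ≈ 3252 N.
ΣF_x = 0: O_x − T·cos67° = 0 → O_x = 3251.5 × 0.390731 = 1270 N.
ΣF_y = 0: O_y + T·sin67° − 3900 = 0 → O_y = 3900 − 3251.5 × 0.920505 = 907.0 N.

T = 3252 N, O_x = 1270 N, O_y = 907.0 N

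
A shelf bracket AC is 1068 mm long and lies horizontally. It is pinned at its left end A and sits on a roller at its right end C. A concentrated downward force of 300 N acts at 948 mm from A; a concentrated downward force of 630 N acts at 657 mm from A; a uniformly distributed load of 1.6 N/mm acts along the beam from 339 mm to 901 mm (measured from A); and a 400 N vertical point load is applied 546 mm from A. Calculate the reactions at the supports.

A_x = 0, A_y = 848.8 N, C_y = 1380 N

Resultant of the distributed load: 1.6 × 562 = 899.2 N at 620 mm from A.
Taking moments about A: C_y·1068 − 300·948 − 630·657 − (1.6·562)·620 − 400·546 = 0 → C_y = 1474214/1068 = 1380.35 ≈ 1380 N.
ΣF_y = 0: A_y + 1380.35 − 300 − 630 − 1.6·562 − 400 = 0 → A_y = 848.8 N.
ΣF_x = 0: no horizontal applied forces, so A_x = 0.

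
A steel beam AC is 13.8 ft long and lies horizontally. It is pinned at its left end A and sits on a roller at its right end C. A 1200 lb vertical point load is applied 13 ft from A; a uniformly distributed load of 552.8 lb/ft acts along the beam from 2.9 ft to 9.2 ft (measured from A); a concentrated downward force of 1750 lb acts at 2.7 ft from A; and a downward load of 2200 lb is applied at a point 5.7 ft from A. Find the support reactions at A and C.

Resultant of the distributed load: 552.8 × 6.3 = 3482.64 lb at 6.05 ft from A.
Taking moments about A: C_y·13.8 − 1200·13 − (552.8·6.3)·6.05 − 1750·2.7 − 2200·5.7 = 0 → C_y = 53934.972/13.8 = 3908.33 ≈ 3908 lb.
ΣF_y = 0: A_y + 3908.33 − 1200 − 552.8·6.3 − 1750 − 2200 = 0 → A_y = 4724 lb.
ΣF_x = 0: no horizontal applied forces, so A_x = 0.

A_x = 0, A_y = 4724 lb, C_y = 3908 lb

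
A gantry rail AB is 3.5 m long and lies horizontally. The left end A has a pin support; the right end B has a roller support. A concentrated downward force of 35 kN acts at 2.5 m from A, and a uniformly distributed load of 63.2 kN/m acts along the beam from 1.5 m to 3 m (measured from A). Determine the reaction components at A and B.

Resultant of the distributed load: 63.2 × 1.5 = 94.8 kN at 2.25 m from A.
Moments about A: B_y·3.5 − 35·2.5 − (63.2·1.5)·2.25 = 0 → B_y = 300.8/3.5 = 85.9429 ≈ 85.94 kN.
ΣF_y = 0: A_y + 85.9429 − 35 − 63.2·1.5 = 0 → A_y = 43.86 kN.
ΣF_x = 0: no horizontal applied forces, so A_x = 0.

A_x = 0, A_y = 43.86 kN, B_y = 85.94 kN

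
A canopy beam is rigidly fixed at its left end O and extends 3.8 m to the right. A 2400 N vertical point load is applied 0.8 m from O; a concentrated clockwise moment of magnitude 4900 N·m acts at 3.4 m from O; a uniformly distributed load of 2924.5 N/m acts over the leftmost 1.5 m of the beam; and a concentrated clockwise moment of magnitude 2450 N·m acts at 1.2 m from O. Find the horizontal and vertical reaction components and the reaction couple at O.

O_x = 0, O_y = 6787 N, M_O = 12560 N·m

Resultant of the distributed load: 2924.5 × 1.5 = 4386.75 N at 0.75 m from O.
ΣF_x = 0: O_x = 0.
ΣF_y = 0: O_y − 2400 − 2924.5·1.5 = 0 → O_y = 6787 N.
ΣM about O: M_O − 2400·0.8 − 4900 − (2924.5·1.5)·0.75 − 2450 = 0 → M_O = 12560 N·m.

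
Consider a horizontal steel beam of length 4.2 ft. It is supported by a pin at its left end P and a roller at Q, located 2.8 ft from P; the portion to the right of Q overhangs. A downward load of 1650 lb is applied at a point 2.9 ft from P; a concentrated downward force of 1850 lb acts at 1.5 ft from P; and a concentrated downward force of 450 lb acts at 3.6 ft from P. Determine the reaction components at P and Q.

Taking moments about P: Q_y·2.8 − 1650·2.9 − 1850·1.5 − 450·3.6 = 0 → Q_y = 9180/2.8 = 3278.57 ≈ 3279 lb.
ΣF_y = 0: P_y + 3278.57 − 1650 − 1850 − 450 = 0 → P_y = 671.4 lb.
ΣF_x = 0: no horizontal applied forces, so P_x = 0.

P_x = 0, P_y = 671.4 lb, Q_y = 3279 lb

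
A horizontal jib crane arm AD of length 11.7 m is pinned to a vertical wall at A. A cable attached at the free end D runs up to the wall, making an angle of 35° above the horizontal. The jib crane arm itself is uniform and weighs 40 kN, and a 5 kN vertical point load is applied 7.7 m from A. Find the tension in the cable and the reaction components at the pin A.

T = 40.61 kN, A_x = 33.26 kN, A_y = 21.71 kN

ΣM about A: T·sin35°·11.7 − 40·5.85 − 5·7.7 = 0 → T = 272.5/(11.7·0.573576) = 40.6059 ≈ 40.61 kN.
ΣF_x = 0: A_x − T·cos35° = 0 → A_x = 40.6059 × 0.819152 = 33.26 kN.
ΣF_y = 0: A_y + T·sin35° − 40 − 5 = 0 → A_y = 45 − 40.6059 × 0.573576 = 21.71 kN.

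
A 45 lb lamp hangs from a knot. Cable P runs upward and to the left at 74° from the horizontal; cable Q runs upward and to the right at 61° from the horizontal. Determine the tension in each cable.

T_P = 30.85 lb, T_Q = 17.54 lb

ΣF_x = 0: −T_P·cos74° + T_Q·cos61° = 0 → T_Q = 0.568548·T_P.
ΣF_y = 0: T_P·sin74° + T_Q·sin61° = 45.
Substitute: T_P·(0.961262 + 0.568548·0.87462) = 45 → T_P = 30.8531 ≈ 30.85 lb.
Then T_Q = 0.568548 × 30.8531 = 17.54 lb.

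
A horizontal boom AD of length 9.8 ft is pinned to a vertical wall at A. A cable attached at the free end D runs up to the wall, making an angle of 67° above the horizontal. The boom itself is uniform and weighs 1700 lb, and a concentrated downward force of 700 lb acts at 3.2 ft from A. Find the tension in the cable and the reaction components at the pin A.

ΣM about A: T·sin67°·9.8 − 1700·4.9 − 700·3.2 = 0 → T = 10570/(9.8·0.920505) = 1171.72 ≈ 1172 lb.
ΣF_x = 0: A_x − T·cos67° = 0 → A_x = 1171.72 × 0.390731 = 457.8 lb.
ΣF_y = 0: A_y + T·sin67° − 1700 − 700 = 0 → A_y = 2400 − 1171.72 × 0.920505 = 1321 lb.

T = 1172 lb, A_x = 457.8 lb, A_y = 1321 lb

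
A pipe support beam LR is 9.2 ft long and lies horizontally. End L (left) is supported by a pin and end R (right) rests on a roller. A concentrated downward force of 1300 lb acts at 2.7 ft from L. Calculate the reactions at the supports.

L_x = 0, L_y = 918.5 lb, R_y = 381.5 lb

Moments about L: R_y·9.2 − 1300·2.7 = 0 → R_y = 3510/9.2 = 381.522 ≈ 381.5 lb.
ΣF_y = 0: L_y + 381.522 − 1300 = 0 → L_y = 918.5 lb.
ΣF_x = 0: no horizontal applied forces, so L_x = 0.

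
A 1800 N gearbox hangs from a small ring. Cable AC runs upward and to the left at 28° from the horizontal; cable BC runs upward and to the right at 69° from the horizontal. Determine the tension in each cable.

ΣF_x = 0: −T_AC·cos28° + T_BC·cos69° = 0 → T_BC = 2.4638·T_AC.
ΣF_y = 0: T_AC·sin28° + T_BC·sin69° = 1800.
Substitute: T_AC·(0.469472 + 2.4638·0.93358) = 1800 → T_AC = 649.907 ≈ 649.9 N.
Then T_BC = 2.4638 × 649.907 = 1601 N.

T_AC = 649.9 N, T_BC = 1601 N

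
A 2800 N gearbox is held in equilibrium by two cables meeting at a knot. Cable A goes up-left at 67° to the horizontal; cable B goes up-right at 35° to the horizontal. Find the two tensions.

T_A = 2345 N, T_B = 1118 N

ΣF_x = 0: −T_A·cos67° + T_B·cos35° = 0 → T_B = 0.476995·T_A.
ΣF_y = 0: T_A·sin67° + T_B·sin35° = 2800.
Substitute: T_A·(0.920505 + 0.476995·0.573576) = 2800 → T_A = 2344.87 ≈ 2345 N.
Then T_B = 0.476995 × 2344.87 = 1118 N.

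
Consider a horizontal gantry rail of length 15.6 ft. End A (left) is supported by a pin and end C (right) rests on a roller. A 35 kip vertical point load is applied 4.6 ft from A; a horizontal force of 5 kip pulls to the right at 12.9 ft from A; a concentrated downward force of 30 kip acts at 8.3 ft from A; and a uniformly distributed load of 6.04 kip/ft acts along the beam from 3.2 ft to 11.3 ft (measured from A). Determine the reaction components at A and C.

Resultant of the distributed load: 6.04 × 8.1 = 48.924 kip at 7.25 ft from A.
ΣM about A: C_y·15.6 − 35·4.6 − 30·8.3 − (6.04·8.1)·7.25 = 0 → C_y = 764.699/15.6 = 49.0192 ≈ 49.02 kip.
ΣF_y = 0: A_y + 49.0192 − 35 − 30 − 6.04·8.1 = 0 → A_y = 64.90 kip.
ΣF_x = 0: A_x + 5 = 0 → A_x = -5.000 kip.

A_x = -5.000 kip, A_y = 64.90 kip, C_y = 49.02 kip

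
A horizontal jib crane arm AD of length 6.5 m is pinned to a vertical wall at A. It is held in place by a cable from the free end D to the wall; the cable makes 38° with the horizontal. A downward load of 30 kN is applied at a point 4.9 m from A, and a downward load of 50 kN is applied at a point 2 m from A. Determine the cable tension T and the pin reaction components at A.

T = 61.72 kN, A_x = 48.64 kN, A_y = 42.00 kN

ΣM about A: T·sin38°·6.5 − 30·4.9 − 50·2 = 0 → T = 247/(6.5·0.615661) = 61.7223 ≈ 61.72 kN.
ΣF_x = 0: A_x − T·cos38° = 0 → A_x = 61.7223 × 0.788011 = 48.64 kN.
ΣF_y = 0: A_y + T·sin38° − 30 − 50 = 0 → A_y = 80 − 61.7223 × 0.615661 = 42.00 kN.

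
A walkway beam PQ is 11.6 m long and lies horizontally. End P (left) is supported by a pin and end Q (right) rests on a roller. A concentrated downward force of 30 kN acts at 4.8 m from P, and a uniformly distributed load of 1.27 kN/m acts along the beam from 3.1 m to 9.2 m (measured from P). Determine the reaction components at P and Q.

Resultant of the distributed load: 1.27 × 6.1 = 7.747 kN at 6.15 m from P.
Moments about P: Q_y·11.6 − 30·4.8 − (1.27·6.1)·6.15 = 0 → Q_y = 191.64405/11.6 = 16.521 ≈ 16.52 kN.
ΣF_y = 0: P_y + 16.521 − 30 − 1.27·6.1 = 0 → P_y = 21.23 kN.
ΣF_x = 0: no horizontal applied forces, so P_x = 0.

P_x = 0, P_y = 21.23 kN, Q_y = 16.52 kN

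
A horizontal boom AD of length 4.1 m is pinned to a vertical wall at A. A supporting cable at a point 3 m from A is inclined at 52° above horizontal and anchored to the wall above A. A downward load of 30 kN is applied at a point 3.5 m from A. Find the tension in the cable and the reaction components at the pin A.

T = 44.42 kN, A_x = 27.34 kN, A_y = -5.000 kN

ΣM about A: T·sin52°·3 − 30·3.5 = 0 → T = 105/(3·0.788011) = 44.4156 ≈ 44.42 kN.
ΣF_x = 0: A_x − T·cos52° = 0 → A_x = 44.4156 × 0.615661 = 27.34 kN.
ΣF_y = 0: A_y + T·sin52° − 30 = 0 → A_y = 30 − 44.4156 × 0.788011 = -5.000 kN.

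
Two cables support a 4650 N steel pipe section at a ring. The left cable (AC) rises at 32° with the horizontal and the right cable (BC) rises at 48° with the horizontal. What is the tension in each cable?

ΣF_x = 0: −T_AC·cos32° + T_BC·cos48° = 0 → T_BC = 1.26739·T_AC.
ΣF_y = 0: T_AC·sin32° + T_BC·sin48° = 4650.
Substitute: T_AC·(0.529919 + 1.26739·0.743145) = 4650 → T_AC = 3159.45 ≈ 3159 N.
Then T_BC = 1.26739 × 3159.45 = 4004 N.

T_AC = 3159 N, T_BC = 4004 N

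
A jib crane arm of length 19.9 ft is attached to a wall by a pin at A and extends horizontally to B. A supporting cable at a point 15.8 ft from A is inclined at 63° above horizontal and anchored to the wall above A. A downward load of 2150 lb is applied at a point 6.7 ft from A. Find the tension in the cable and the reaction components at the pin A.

ΣM about A: T·sin63°·15.8 − 2150·6.7 = 0 → T = 14405/(15.8·0.891007) = 1023.23 ≈ 1023 lb.
ΣF_x = 0: A_x − T·cos63° = 0 → A_x = 1023.23 × 0.45399 = 464.5 lb.
ΣF_y = 0: A_y + T·sin63° − 2150 = 0 → A_y = 2150 − 1023.23 × 0.891007 = 1238 lb.

T = 1023 lb, A_x = 464.5 lb, A_y = 1238 lb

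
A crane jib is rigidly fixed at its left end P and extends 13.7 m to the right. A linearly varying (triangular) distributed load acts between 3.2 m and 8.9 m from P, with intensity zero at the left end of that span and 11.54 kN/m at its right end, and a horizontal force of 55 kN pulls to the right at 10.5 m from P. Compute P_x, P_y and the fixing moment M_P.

P_x = -55.00 kN, P_y = 32.89 kN, M_P = 230.2 kN·m

Resultant of the triangular load: ½ × 11.54 × 5.7 = 32.889 kN, acting at 7 m from P (one-third of the span from the peak).
ΣF_x = 0: P_x + 55 = 0 → P_x = -55.00 kN.
ΣF_y = 0: P_y − ½·11.54·5.7 = 0 → P_y = 32.89 kN.
ΣM about P: M_P − (½·11.54·5.7)·7 = 0 → M_P = 230.2 kN·m.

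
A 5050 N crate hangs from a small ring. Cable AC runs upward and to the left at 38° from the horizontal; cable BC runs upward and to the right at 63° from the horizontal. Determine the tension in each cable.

T_AC = 2336 N, T_BC = 4054 N

ΣF_x = 0: −T_AC·cos38° + T_BC·cos63° = 0 → T_BC = 1.73574·T_AC.
ΣF_y = 0: T_AC·sin38° + T_BC·sin63° = 5050.
Substitute: T_AC·(0.615661 + 1.73574·0.891007) = 5050 → T_AC = 2335.57 ≈ 2336 N.
Then T_BC = 1.73574 × 2335.57 = 4054 N.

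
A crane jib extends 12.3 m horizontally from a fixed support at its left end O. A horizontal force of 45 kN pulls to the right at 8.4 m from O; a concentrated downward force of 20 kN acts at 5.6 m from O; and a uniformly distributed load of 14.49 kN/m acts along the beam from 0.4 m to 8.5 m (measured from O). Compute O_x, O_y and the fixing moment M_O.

O_x = -45.00 kN, O_y = 137.4 kN, M_O = 634.3 kN·m

Resultant of the distributed load: 14.49 × 8.1 = 117.369 kN at 4.45 m from O.
ΣF_x = 0: O_x + 45 = 0 → O_x = -45.00 kN.
ΣF_y = 0: O_y − 20 − 14.49·8.1 = 0 → O_y = 137.4 kN.
ΣM about O: M_O − 20·5.6 − (14.49·8.1)·4.45 = 0 → M_O = 634.3 kN·m.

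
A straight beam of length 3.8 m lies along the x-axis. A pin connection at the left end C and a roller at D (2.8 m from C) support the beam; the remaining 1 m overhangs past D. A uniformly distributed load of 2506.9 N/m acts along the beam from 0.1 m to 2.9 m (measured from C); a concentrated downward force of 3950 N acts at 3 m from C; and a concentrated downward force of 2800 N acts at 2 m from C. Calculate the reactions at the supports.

C_x = 0, C_y = 3777 N, D_y = 9992 N

Resultant of the distributed load: 2506.9 × 2.8 = 7019.32 N at 1.5 m from C.
Moments about C: D_y·2.8 − (2506.9·2.8)·1.5 − 3950·3 − 2800·2 = 0 → D_y = 27978.98/2.8 = 9992.49 ≈ 9992 N.
ΣF_y = 0: C_y + 9992.49 − 2506.9·2.8 − 3950 − 2800 = 0 → C_y = 3777 N.
ΣF_x = 0: no horizontal applied forces, so C_x = 0.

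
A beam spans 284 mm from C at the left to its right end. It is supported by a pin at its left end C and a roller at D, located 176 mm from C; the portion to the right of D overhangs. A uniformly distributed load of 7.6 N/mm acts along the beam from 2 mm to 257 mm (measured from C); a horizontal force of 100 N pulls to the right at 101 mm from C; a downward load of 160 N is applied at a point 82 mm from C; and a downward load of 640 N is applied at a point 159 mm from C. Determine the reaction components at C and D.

Resultant of the distributed load: 7.6 × 255 = 1938 N at 129.5 mm from C.
Moments about C: D_y·176 − (7.6·255)·129.5 − 160·82 − 640·159 = 0 → D_y = 365851/176 = 2078.7 ≈ 2079 N.
ΣF_y = 0: C_y + 2078.7 − 7.6·255 − 160 − 640 = 0 → C_y = 659.3 N.
ΣF_x = 0: C_x + 100 = 0 → C_x = -100.0 N.

C_x = -100.0 N, C_y = 659.3 N, D_y = 2079 N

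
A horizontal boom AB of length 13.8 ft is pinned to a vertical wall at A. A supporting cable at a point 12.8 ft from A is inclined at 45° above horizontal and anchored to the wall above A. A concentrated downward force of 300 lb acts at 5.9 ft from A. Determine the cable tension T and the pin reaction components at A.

ΣM about A: T·sin45°·12.8 − 300·5.9 = 0 → T = 1770/(12.8·0.707107) = 195.559 ≈ 195.6 lb.
ΣF_x = 0: A_x − T·cos45° = 0 → A_x = 195.559 × 0.707107 = 138.3 lb.
ΣF_y = 0: A_y + T·sin45° − 300 = 0 → A_y = 300 − 195.559 × 0.707107 = 161.7 lb.

T = 195.6 lb, A_x = 138.3 lb, A_y = 161.7 lb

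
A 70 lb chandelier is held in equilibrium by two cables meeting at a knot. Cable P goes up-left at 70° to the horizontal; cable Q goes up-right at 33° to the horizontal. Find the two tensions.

ΣF_x = 0: −T_P·cos70° + T_Q·cos33° = 0 → T_Q = 0.407812·T_P.
ΣF_y = 0: T_P·sin70° + T_Q·sin33° = 70.
Substitute: T_P·(0.939693 + 0.407812·0.544639) = 70 → T_P = 60.2512 ≈ 60.25 lb.
Then T_Q = 0.407812 × 60.2512 = 24.57 lb.

T_P = 60.25 lb, T_Q = 24.57 lb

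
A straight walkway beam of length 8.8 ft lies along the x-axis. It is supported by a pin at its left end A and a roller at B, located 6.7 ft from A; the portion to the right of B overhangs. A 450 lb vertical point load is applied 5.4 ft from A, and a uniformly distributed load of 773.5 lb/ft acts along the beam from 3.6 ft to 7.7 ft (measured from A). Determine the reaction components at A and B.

A_x = 0, A_y = 584.3 lb, B_y = 3037 lb

Resultant of the distributed load: 773.5 × 4.1 = 3171.35 lb at 5.65 ft from A.
ΣM about A: B_y·6.7 − 450·5.4 − (773.5·4.1)·5.65 = 0 → B_y = 20348.1275/6.7 = 3037.03 ≈ 3037 lb.
ΣF_y = 0: A_y + 3037.03 − 450 − 773.5·4.1 = 0 → A_y = 584.3 lb.
ΣF_x = 0: no horizontal applied forces, so A_x = 0.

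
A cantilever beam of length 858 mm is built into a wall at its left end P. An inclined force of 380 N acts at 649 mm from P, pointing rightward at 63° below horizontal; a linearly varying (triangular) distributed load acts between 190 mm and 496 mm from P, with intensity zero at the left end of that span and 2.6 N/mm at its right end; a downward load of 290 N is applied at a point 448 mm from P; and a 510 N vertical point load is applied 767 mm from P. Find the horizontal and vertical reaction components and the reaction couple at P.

Resultant of the triangular load: ½ × 2.6 × 306 = 397.8 N, acting at 394 mm from P (one-third of the span from the peak).
ΣF_x = 0: P_x + 380·cos63° = 0 → P_x = -172.5 N.
ΣF_y = 0: P_y − 380·sin63° − ½·2.6·306 − 290 − 510 = 0 → P_y = 1536 N.
ΣM about P: M_P − 380·sin63°·649 − (½·2.6·306)·394 − 290·448 − 510·767 = 0 → M_P = 897600 N·mm.

P_x = -172.5 N, P_y = 1536 N, M_P = 897600 N·mm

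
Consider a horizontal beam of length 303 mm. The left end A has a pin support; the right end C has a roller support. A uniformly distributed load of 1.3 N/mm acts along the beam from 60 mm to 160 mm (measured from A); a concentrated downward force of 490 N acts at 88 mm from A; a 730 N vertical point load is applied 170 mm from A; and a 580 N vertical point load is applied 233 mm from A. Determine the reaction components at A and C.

Resultant of the distributed load: 1.3 × 100 = 130 N at 110 mm from A.
ΣM about A: C_y·303 − (1.3·100)·110 − 490·88 − 730·170 − 580·233 = 0 → C_y = 316660/303 = 1045.08 ≈ 1045 N.
ΣF_y = 0: A_y + 1045.08 − 1.3·100 − 490 − 730 − 580 = 0 → A_y = 884.9 N.
ΣF_x = 0: no horizontal applied forces, so A_x = 0.

A_x = 0, A_y = 884.9 N, C_y = 1045 N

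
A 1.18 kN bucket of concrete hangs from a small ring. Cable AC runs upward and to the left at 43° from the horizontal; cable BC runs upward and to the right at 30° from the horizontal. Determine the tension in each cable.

T_AC = 1.069 kN, T_BC = 0.9024 kN

ΣF_x = 0: −T_AC·cos43° + T_BC·cos30° = 0 → T_BC = 0.844495·T_AC.
ΣF_y = 0: T_AC·sin43° + T_BC·sin30° = 1.18.
Substitute: T_AC·(0.681998 + 0.844495·0.5) = 1.18 → T_AC = 1.0686 ≈ 1.069 kN.
Then T_BC = 0.844495 × 1.0686 = 0.9024 kN.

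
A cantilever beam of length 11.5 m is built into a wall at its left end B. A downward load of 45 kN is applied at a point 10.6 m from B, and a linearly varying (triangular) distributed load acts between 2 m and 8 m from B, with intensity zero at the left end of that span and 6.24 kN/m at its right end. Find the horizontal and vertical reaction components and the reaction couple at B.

B_x = 0, B_y = 63.72 kN, M_B = 589.3 kN·m

Resultant of the triangular load: ½ × 6.24 × 6 = 18.72 kN, acting at 6 m from B (one-third of the span from the peak).
ΣF_x = 0: B_x = 0.
ΣF_y = 0: B_y − 45 − ½·6.24·6 = 0 → B_y = 63.72 kN.
ΣM about B: M_B − 45·10.6 − (½·6.24·6)·6 = 0 → M_B = 589.3 kN·m.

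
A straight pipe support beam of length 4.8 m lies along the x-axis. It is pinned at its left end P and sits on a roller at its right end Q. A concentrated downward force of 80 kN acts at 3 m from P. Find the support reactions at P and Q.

P_x = 0, P_y = 30.00 kN, Q_y = 50.00 kN

Moments about P: Q_y·4.8 − 80·3 = 0 → Q_y = 240/4.8 = 50.00 kN.
ΣF_y = 0: P_y + 50 − 80 = 0 → P_y = 30.00 kN.
ΣF_x = 0: no horizontal applied forces, so P_x = 0.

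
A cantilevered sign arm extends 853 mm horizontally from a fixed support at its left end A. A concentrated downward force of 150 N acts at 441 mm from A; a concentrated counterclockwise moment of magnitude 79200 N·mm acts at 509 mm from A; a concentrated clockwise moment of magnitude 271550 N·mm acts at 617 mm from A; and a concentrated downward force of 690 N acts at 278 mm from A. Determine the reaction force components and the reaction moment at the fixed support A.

A_x = 0, A_y = 840.0 N, M_A = 450300 N·mm

ΣF_x = 0: A_x = 0.
ΣF_y = 0: A_y − 150 − 690 = 0 → A_y = 840.0 N.
ΣM about A: M_A − 150·441 + 79200 − 271550 − 690·278 = 0 → M_A = 450300 N·mm.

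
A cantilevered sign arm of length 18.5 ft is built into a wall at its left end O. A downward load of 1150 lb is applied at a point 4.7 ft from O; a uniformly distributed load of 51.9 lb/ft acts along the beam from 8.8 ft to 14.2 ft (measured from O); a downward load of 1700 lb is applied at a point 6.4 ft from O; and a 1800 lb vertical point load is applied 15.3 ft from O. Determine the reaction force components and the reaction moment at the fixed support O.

O_x = 0, O_y = 4930 lb, M_O = 47050 lb·ft

Resultant of the distributed load: 51.9 × 5.4 = 280.26 lb at 11.5 ft from O.
ΣF_x = 0: O_x = 0.
ΣF_y = 0: O_y − 1150 − 51.9·5.4 − 1700 − 1800 = 0 → O_y = 4930 lb.
ΣM about O: M_O − 1150·4.7 − (51.9·5.4)·11.5 − 1700·6.4 − 1800·15.3 = 0 → M_O = 47050 lb·ft.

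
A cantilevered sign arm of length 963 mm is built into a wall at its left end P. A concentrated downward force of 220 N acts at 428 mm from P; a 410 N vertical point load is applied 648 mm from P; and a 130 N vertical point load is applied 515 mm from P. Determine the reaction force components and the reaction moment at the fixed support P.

ΣF_x = 0: P_x = 0.
ΣF_y = 0: P_y − 220 − 410 − 130 = 0 → P_y = 760.0 N.
ΣM about P: M_P − 220·428 − 410·648 − 130·515 = 0 → M_P = 426800 N·mm.

P_x = 0, P_y = 760.0 N, M_P = 426800 N·mm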